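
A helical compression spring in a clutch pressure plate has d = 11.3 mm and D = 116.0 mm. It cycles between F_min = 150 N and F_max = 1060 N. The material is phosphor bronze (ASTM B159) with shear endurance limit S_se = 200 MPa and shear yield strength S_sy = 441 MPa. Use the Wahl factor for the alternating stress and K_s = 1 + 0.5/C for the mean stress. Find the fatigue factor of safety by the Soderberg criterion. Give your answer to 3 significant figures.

C = D/d = 116.0/11.3 = 10.2655; K_W = (4C−1)/(4C−4)+0.615/C = 1.1409; K_s = 1+0.5/C = 1.0487
F_a = (F_max−F_min)/2 = 455 N; F_m = (F_max+F_min)/2 = 605 N
τ_a = K_W·8F_aD/(πd³) = 1.1409 × 93.148 = 106.27 MPa
τ_m = K_s·8F_mD/(πd³) = 1.0487 × 123.86 = 129.89 MPa
Soderberg: 1/n_f = τ_a/S_se + τ_m/S_sy = 106.27/200 + 129.89/441 = 0.53134 + 0.29453 = 0.82588
n_f = 1/0.82588 = 1.211

1.21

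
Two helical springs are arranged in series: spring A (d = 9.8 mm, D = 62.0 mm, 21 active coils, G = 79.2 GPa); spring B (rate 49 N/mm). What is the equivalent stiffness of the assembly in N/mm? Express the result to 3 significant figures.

13.3 N/mm

k_A = Gd⁴/(8D³N_a) = (79.2×10³)(9.8⁴)/(8·62.0³·21) = 18.245 N/mm
Series: 1/k_eq = 1/18.245 + 1/49 = 0.075218; k_eq = 13.295 N/mm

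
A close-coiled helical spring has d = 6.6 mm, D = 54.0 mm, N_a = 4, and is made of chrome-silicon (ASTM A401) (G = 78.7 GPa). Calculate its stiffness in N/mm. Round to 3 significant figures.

29.6 N/mm

k = Gd⁴/(8D³N_a) = (78.7×10³ × 6.6⁴) / (8 × 54.0³ × 4)
  = 1.49331e+08 / 5.03885e+06 = 29.636 N/mm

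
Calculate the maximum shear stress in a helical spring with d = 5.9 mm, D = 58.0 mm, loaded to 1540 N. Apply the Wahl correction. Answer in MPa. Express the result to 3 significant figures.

Spring index C = D/d = 58.0/5.9 = 9.8305
K_W = (4C−1)/(4C−4) + 0.615/C = 38.322/35.322 + 0.0626 = 1.1475
τ₀ = 8FD/(πd³) = 8·1540·58.0/(π·5.9³) = 714560/645.22 = 1107.5 MPa
τ_max = K·τ₀ = 1.1475 × 1107.5 = 1270.8 MPa

1270 MPa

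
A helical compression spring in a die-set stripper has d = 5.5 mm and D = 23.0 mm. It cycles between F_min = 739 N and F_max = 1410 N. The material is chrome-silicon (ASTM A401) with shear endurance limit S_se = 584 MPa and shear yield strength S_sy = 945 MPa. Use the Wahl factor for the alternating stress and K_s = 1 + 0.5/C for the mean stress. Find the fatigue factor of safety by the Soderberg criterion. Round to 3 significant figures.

C = D/d = 23.0/5.5 = 4.1818; K_W = (4C−1)/(4C−4)+0.615/C = 1.3828; K_s = 1+0.5/C = 1.1196
F_a = (F_max−F_min)/2 = 335.5 N; F_m = (F_max+F_min)/2 = 1074.5 N
τ_a = K_W·8F_aD/(πd³) = 1.3828 × 118.11 = 163.31 MPa
τ_m = K_s·8F_mD/(πd³) = 1.1196 × 378.26 = 423.48 MPa
Soderberg: 1/n_f = τ_a/S_se + τ_m/S_sy = 163.31/584 + 423.48/945 = 0.27965 + 0.44813 = 0.72778
n_f = 1/0.72778 = 1.374

1.37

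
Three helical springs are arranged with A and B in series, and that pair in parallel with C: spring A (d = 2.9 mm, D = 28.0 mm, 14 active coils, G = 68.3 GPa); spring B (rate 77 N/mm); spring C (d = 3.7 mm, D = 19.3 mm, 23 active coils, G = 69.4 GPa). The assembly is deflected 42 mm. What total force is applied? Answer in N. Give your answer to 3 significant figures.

493 N

k_A = Gd⁴/(8D³N_a) = (68.3×10³)(2.9⁴)/(8·28.0³·14) = 1.9648 N/mm
k_C = Gd⁴/(8D³N_a) = (69.4×10³)(3.7⁴)/(8·19.3³·23) = 9.8328 N/mm
Springs A,B series: k_AB = 1/(1/1.9648+1/77) = 1.9159 N/mm; parallel with C: k_eq = 1.9159+9.8328 = 11.749 N/mm
F = k_eq·δ = 11.749·42 = 493.45 N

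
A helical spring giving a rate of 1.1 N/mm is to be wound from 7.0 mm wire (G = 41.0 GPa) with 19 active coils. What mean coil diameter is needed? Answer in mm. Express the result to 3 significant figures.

83.8 mm

D = (Gd⁴/(8N_a·k))^(1/3) = (41.0×10³·7.0⁴/(8·19·1.1))^(1/3)
  = (588762)^(1/3) = 83.8134 mm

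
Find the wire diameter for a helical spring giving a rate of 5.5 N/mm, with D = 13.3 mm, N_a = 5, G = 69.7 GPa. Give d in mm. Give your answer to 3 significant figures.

1.65 mm

d = (8D³N_a·k / G)^(1/4) = (8·13.3³·5·5.5 / (69.7×10³))^0.25
  = (7.4258)^0.25 = 1.6508 mm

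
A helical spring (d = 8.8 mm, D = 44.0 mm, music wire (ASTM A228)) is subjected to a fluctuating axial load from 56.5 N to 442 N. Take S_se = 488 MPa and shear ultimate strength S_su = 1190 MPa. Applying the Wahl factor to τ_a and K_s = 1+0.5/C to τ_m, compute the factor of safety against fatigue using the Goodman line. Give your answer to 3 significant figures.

C = D/d = 44.0/8.8 = 5.0000; K_W = (4C−1)/(4C−4)+0.615/C = 1.3105; K_s = 1+0.5/C = 1.1000
F_a = (F_max−F_min)/2 = 192.75 N; F_m = (F_max+F_min)/2 = 249.25 N
τ_a = K_W·8F_aD/(πd³) = 1.3105 × 31.691 = 41.531 MPa
τ_m = K_s·8F_mD/(πd³) = 1.1000 × 40.981 = 45.079 MPa
Goodman: 1/n_f = τ_a/S_se + τ_m/S_su = 41.531/488 + 45.079/1190 = 0.08511 + 0.03788 = 0.12299
n_f = 1/0.12299 = 8.131

8.13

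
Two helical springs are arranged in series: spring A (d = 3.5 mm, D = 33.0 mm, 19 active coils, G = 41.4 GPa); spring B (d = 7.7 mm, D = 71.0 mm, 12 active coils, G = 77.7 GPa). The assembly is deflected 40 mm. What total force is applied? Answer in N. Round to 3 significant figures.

k_A = Gd⁴/(8D³N_a) = (41.4×10³)(3.5⁴)/(8·33.0³·19) = 1.1373 N/mm
k_B = Gd⁴/(8D³N_a) = (77.7×10³)(7.7⁴)/(8·71.0³·12) = 7.9495 N/mm
Series: 1/k_eq = 1/1.1373 + 1/7.9495 = 1.005; k_eq = 0.99498 N/mm
F = k_eq·δ = 0.99498·40 = 39.799 N

39.8 N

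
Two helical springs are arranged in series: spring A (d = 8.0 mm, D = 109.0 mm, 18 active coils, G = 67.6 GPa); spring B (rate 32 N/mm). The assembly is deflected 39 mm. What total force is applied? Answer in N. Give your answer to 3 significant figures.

k_A = Gd⁴/(8D³N_a) = (67.6×10³)(8.0⁴)/(8·109.0³·18) = 1.4848 N/mm
Series: 1/k_eq = 1/1.4848 + 1/32 = 0.70475; k_eq = 1.4189 N/mm
F = k_eq·δ = 1.4189·39 = 55.339 N

55.3 N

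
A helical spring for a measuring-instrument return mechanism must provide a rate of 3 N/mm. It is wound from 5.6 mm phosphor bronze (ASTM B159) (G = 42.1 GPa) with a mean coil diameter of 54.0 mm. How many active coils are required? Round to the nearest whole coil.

N_a = Gd⁴/(8D³k) = (42.1×10³ × 5.6⁴)/(8 × 54.0³ × 3)
    = 4.14032e+07 / 3.77914e+06 = 10.96 → 11 coils

11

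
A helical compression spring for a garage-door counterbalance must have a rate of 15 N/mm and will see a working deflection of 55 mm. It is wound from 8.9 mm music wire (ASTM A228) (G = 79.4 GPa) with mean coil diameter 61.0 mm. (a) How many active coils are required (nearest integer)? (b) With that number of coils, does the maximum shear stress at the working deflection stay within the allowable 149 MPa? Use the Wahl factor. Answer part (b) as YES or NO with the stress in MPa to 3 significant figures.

(a) 18 coils; (b) NO, τ_max = 225 MPa

N_a = Gd⁴/(8D³k) = (79.4×10³)(8.9⁴)/(8·61.0³·15) = 18.29 → N_a = 18
Actual rate k = Gd⁴/(8D³·18) = 15.242 N/mm
Working load F = kδ = 15.242·55 = 838.28 N
C = 61.0/8.9 = 6.8539; K_W = (4C−1)/(4C−4)+0.615/C = 1.2178
τ_max = K_W·8FD/(πd³) = 1.2178·184.71 = 224.95 MPa
τ_max > 149 MPa → exceeds allowable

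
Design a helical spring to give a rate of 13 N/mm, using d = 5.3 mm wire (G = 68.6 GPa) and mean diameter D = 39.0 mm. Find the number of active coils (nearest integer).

9

N_a = Gd⁴/(8D³k) = (68.6×10³ × 5.3⁴)/(8 × 39.0³ × 13)
    = 5.41287e+07 / 6.16918e+06 = 8.774 → 9 coils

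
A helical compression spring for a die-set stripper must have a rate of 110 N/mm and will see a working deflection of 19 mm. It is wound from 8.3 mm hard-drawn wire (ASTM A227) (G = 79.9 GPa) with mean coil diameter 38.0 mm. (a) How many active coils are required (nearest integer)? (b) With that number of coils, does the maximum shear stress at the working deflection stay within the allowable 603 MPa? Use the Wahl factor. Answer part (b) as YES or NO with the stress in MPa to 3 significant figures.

N_a = Gd⁴/(8D³k) = (79.9×10³)(8.3⁴)/(8·38.0³·110) = 7.853 → N_a = 8
Actual rate k = Gd⁴/(8D³·8) = 107.98 N/mm
Working load F = kδ = 107.98·19 = 2051.5 N
C = 38.0/8.3 = 4.5783; K_W = (4C−1)/(4C−4)+0.615/C = 1.3439
τ_max = K_W·8FD/(πd³) = 1.3439·347.19 = 466.6 MPa
τ_max ≤ 603 MPa → acceptable

(a) 8 coils; (b) YES, τ_max = 467 MPa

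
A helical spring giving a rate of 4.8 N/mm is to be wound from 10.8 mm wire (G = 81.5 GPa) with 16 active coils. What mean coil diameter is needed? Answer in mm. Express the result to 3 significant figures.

122 mm

D = (Gd⁴/(8N_a·k))^(1/3) = (81.5×10³·10.8⁴/(8·16·4.8))^(1/3)
  = (1.80469e+06)^(1/3) = 121.7495 mm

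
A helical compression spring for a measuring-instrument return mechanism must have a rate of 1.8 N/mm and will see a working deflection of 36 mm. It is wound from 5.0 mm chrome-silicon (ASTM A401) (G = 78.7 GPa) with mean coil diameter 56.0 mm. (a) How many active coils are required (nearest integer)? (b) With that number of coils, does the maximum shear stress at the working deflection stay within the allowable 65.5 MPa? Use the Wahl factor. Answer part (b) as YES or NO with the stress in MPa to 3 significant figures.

(a) 19 coils; (b) NO, τ_max = 85.4 MPa

N_a = Gd⁴/(8D³k) = (78.7×10³)(5.0⁴)/(8·56.0³·1.8) = 19.45 → N_a = 19
Actual rate k = Gd⁴/(8D³·19) = 1.8427 N/mm
Working load F = kδ = 1.8427·36 = 66.336 N
C = 56.0/5.0 = 11.2000; K_W = (4C−1)/(4C−4)+0.615/C = 1.1284
τ_max = K_W·8FD/(πd³) = 1.1284·75.678 = 85.398 MPa
τ_max > 65.5 MPa → exceeds allowable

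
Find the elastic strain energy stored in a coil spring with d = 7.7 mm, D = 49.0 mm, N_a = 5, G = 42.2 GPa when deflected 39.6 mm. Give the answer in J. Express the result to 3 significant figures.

24.7 J

k = Gd⁴/(8D³N_a) = (42.2×10³)(7.7⁴)/(8·49.0³·5) = 31.523 N/mm
U = ½kδ² = 0.5 × 31.523 × 39.6² = 24717 N·mm = 24.717 J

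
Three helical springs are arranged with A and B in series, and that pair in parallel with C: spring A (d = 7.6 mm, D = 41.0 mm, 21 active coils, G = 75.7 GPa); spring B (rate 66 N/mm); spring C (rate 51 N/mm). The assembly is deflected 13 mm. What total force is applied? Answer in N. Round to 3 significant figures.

876 N

k_A = Gd⁴/(8D³N_a) = (75.7×10³)(7.6⁴)/(8·41.0³·21) = 21.812 N/mm
Springs A,B series: k_AB = 1/(1/21.812+1/66) = 16.394 N/mm; parallel with C: k_eq = 16.394+51 = 67.394 N/mm
F = k_eq·δ = 67.394·13 = 876.12 N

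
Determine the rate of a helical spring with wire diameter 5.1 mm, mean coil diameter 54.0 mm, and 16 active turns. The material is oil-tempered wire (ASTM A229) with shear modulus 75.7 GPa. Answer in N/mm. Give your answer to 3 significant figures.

2.54 N/mm

k = Gd⁴/(8D³N_a) = (75.7×10³ × 5.1⁴) / (8 × 54.0³ × 16)
  = 5.12126e+07 / 2.01554e+07 = 2.5409 N/mm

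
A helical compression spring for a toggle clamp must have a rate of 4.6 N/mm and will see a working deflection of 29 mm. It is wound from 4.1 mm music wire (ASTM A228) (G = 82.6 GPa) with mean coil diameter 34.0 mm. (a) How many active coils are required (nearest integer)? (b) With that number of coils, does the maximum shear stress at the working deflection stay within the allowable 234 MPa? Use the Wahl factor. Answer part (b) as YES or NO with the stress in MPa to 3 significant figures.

N_a = Gd⁴/(8D³k) = (82.6×10³)(4.1⁴)/(8·34.0³·4.6) = 16.14 → N_a = 16
Actual rate k = Gd⁴/(8D³·16) = 4.6395 N/mm
Working load F = kδ = 4.6395·29 = 134.54 N
C = 34.0/4.1 = 8.2927; K_W = (4C−1)/(4C−4)+0.615/C = 1.1770
τ_max = K_W·8FD/(πd³) = 1.1770·169.02 = 198.94 MPa
τ_max ≤ 234 MPa → acceptable

(a) 16 coils; (b) YES, τ_max = 199 MPa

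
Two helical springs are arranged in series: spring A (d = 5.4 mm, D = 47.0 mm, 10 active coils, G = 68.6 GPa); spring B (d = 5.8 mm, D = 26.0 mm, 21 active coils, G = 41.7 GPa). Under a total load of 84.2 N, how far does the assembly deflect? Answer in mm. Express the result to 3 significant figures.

17.3 mm

k_A = Gd⁴/(8D³N_a) = (68.6×10³)(5.4⁴)/(8·47.0³·10) = 7.0229 N/mm
k_B = Gd⁴/(8D³N_a) = (41.7×10³)(5.8⁴)/(8·26.0³·21) = 15.982 N/mm
Series: 1/k_eq = 1/7.0229 + 1/15.982 = 0.20496; k_eq = 4.8789 N/mm
δ = F/k_eq = 84.2/4.8789 = 17.258 mm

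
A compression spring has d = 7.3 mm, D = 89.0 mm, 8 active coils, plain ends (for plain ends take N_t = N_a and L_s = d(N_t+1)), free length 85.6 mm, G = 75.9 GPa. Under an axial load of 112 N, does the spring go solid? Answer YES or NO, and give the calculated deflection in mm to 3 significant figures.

k = Gd⁴/(8D³N_a) = (75.9×10³)(7.3⁴)/(8·89.0³·8) = 4.7773 N/mm
N_t = 8; L_s = 7.3·9 = 65.7 mm; δ_solid = L₀ − L_s = 85.6 − 65.7 = 19.9 mm
δ = F/k = 112/4.7773 = 23.444 mm
δ ≥ δ_solid → spring goes solid

YES, δ = 23.4 mm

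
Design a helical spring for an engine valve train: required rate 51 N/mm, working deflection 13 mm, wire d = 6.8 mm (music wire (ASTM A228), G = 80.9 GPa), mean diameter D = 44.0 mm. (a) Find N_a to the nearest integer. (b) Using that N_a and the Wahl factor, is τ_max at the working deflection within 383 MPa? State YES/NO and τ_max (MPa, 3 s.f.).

N_a = Gd⁴/(8D³k) = (80.9×10³)(6.8⁴)/(8·44.0³·51) = 4.977 → N_a = 5
Actual rate k = Gd⁴/(8D³·5) = 50.765 N/mm
Working load F = kδ = 50.765·13 = 659.95 N
C = 44.0/6.8 = 6.4706; K_W = (4C−1)/(4C−4)+0.615/C = 1.2321
τ_max = K_W·8FD/(πd³) = 1.2321·235.17 = 289.76 MPa
τ_max ≤ 383 MPa → acceptable

(a) 5 coils; (b) YES, τ_max = 290 MPa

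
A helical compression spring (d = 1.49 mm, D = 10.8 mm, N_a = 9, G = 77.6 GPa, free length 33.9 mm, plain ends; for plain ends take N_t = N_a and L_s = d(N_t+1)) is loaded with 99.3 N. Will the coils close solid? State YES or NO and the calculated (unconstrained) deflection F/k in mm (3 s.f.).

YES, δ = 23.5 mm

k = Gd⁴/(8D³N_a) = (77.6×10³)(1.49⁴)/(8·10.8³·9) = 4.217 N/mm
N_t = 9; L_s = 1.49·10 = 14.9 mm; δ_solid = L₀ − L_s = 33.9 − 14.9 = 19 mm
δ = F/k = 99.3/4.217 = 23.548 mm
δ ≥ δ_solid → spring goes solid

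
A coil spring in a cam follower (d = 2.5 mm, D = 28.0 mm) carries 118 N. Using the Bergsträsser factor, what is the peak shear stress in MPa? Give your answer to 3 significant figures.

Spring index C = D/d = 28.0/2.5 = 11.2000
K_B = (4C+2)/(4C−3) = 46.800/41.800 = 1.1196
τ₀ = 8FD/(πd³) = 8·118·28.0/(π·2.5³) = 26432/49.087 = 538.47 MPa
τ_max = K·τ₀ = 1.1196 × 538.47 = 602.88 MPa

603 MPa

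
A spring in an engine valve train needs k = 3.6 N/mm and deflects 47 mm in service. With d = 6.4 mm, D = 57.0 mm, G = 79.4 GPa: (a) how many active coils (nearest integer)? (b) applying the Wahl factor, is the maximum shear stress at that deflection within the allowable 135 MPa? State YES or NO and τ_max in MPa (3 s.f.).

N_a = Gd⁴/(8D³k) = (79.4×10³)(6.4⁴)/(8·57.0³·3.6) = 24.98 → N_a = 25
Actual rate k = Gd⁴/(8D³·25) = 3.5965 N/mm
Working load F = kδ = 3.5965·47 = 169.04 N
C = 57.0/6.4 = 8.9062; K_W = (4C−1)/(4C−4)+0.615/C = 1.1639
τ_max = K_W·8FD/(πd³) = 1.1639·93.596 = 108.94 MPa
τ_max ≤ 135 MPa → acceptable

(a) 25 coils; (b) YES, τ_max = 109 MPa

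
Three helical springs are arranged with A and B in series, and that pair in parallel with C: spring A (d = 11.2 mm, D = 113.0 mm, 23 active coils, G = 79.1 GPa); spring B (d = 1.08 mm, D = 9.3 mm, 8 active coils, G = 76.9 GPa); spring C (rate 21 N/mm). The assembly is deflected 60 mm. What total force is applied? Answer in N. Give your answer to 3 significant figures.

1350 N

k_A = Gd⁴/(8D³N_a) = (79.1×10³)(11.2⁴)/(8·113.0³·23) = 4.6881 N/mm
k_B = Gd⁴/(8D³N_a) = (76.9×10³)(1.08⁴)/(8·9.3³·8) = 2.0323 N/mm
Springs A,B series: k_AB = 1/(1/4.6881+1/2.0323) = 1.4177 N/mm; parallel with C: k_eq = 1.4177+21 = 22.418 N/mm
F = k_eq·δ = 22.418·60 = 1345.1 N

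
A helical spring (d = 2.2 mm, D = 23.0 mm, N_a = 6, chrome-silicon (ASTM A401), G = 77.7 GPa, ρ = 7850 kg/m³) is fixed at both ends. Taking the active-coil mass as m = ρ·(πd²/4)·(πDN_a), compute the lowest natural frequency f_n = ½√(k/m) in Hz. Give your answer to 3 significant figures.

245 Hz

k = Gd⁴/(8D³N_a) = (77.7×10³)(2.2⁴)/(8·23.0³·6) = 3.1166 N/mm = 3116.6 N/m
Wire length L = πDN_a = π·23.0·6 = 433.54 mm
m = ρ·(πd²/4)·L = 7850 × 3.8013×10⁻⁶ m² × 0.43354 m = 0.012937 kg
f_n = ½√(k/m) = 0.5·√(3116.6/0.012937) = 0.5·√(2.4091e+05) = 245.41 Hz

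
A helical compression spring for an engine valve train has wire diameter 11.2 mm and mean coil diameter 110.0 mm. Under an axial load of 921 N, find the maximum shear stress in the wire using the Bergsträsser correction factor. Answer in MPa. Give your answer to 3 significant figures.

209 MPa

Spring index C = D/d = 110.0/11.2 = 9.8214
K_B = (4C+2)/(4C−3) = 41.286/36.286 = 1.1378
τ₀ = 8FD/(πd³) = 8·921·110.0/(π·11.2³) = 810480/4413.7 = 183.63 MPa
τ_max = K·τ₀ = 1.1378 × 183.63 = 208.93 MPa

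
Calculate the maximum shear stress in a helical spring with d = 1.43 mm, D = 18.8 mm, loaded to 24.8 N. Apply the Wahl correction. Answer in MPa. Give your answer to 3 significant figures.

450 MPa

Spring index C = D/d = 18.8/1.43 = 13.1469
K_W = (4C−1)/(4C−4) + 0.615/C = 51.587/48.587 + 0.0468 = 1.1085
τ₀ = 8FD/(πd³) = 8·24.8·18.8/(π·1.43³) = 3729.92/9.1867 = 406.01 MPa
τ_max = K·τ₀ = 1.1085 × 406.01 = 450.08 MPa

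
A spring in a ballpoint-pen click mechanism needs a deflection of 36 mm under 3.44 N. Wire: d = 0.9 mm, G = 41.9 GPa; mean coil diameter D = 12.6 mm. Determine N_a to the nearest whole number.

Required rate k = F/δ = 3.44/36 = 0.095556 N/mm
N_a = Gd⁴/(8D³k) = (41.9×10³ × 0.9⁴)/(8 × 12.6³ × 0.095556)
    = 27490.6 / 1529.18 = 17.98 → 18 coils

18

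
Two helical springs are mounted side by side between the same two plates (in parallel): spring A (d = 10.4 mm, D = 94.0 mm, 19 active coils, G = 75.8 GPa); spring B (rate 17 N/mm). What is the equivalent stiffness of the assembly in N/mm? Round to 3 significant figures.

k_A = Gd⁴/(8D³N_a) = (75.8×10³)(10.4⁴)/(8·94.0³·19) = 7.0239 N/mm
Parallel: k_eq = 7.0239 + 17 = 24.024 N/mm

24.0 N/mm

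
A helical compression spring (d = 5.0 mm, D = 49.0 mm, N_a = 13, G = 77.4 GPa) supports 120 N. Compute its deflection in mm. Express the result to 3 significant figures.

k = Gd⁴/(8D³N_a) = (77.4×10³)(5.0⁴)/(8·49.0³·13) = 3.9537 N/mm
δ = F/k = 120 / 3.9537 = 30.352 mm

30.4 mm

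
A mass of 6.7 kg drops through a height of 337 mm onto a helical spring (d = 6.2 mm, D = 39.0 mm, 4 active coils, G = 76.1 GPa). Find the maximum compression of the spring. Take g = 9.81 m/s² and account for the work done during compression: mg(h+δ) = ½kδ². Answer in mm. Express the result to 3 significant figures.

k = Gd⁴/(8D³N_a) = (76.1×10³)(6.2⁴)/(8·39.0³·4) = 59.239 N/mm
W = mg = 6.7 × 9.81 = 65.727 N
½kδ² − Wδ − Wh = 0 → δ = (W + √(W² + 2kWh))/k
δ = (65.727 + √(4320 + 2.62429e+06))/59.239 = (65.727 + 1621.3)/59.239 = 28.478 mm

28.5 mm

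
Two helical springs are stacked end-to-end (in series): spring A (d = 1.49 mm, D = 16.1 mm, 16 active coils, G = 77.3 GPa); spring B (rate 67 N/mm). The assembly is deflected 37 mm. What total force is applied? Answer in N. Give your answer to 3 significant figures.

26.1 N

k_A = Gd⁴/(8D³N_a) = (77.3×10³)(1.49⁴)/(8·16.1³·16) = 0.71324 N/mm
Series: 1/k_eq = 1/0.71324 + 1/67 = 1.417; k_eq = 0.70573 N/mm
F = k_eq·δ = 0.70573·37 = 26.112 N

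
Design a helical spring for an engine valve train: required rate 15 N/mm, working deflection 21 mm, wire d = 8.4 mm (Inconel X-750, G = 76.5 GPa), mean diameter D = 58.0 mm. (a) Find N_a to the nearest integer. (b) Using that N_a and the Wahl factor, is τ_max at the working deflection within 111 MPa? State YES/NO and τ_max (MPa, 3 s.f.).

(a) 16 coils; (b) YES, τ_max = 97.1 MPa

N_a = Gd⁴/(8D³k) = (76.5×10³)(8.4⁴)/(8·58.0³·15) = 16.27 → N_a = 16
Actual rate k = Gd⁴/(8D³·16) = 15.251 N/mm
Working load F = kδ = 15.251·21 = 320.26 N
C = 58.0/8.4 = 6.9048; K_W = (4C−1)/(4C−4)+0.615/C = 1.2161
τ_max = K_W·8FD/(πd³) = 1.2161·79.806 = 97.051 MPa
τ_max ≤ 111 MPa → acceptable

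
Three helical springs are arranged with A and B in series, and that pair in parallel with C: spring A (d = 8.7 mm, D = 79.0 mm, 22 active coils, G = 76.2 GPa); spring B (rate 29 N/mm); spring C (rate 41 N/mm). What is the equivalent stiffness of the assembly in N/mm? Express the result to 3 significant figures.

k_A = Gd⁴/(8D³N_a) = (76.2×10³)(8.7⁴)/(8·79.0³·22) = 5.0308 N/mm
Springs A,B series: k_AB = 1/(1/5.0308+1/29) = 4.2871 N/mm; parallel with C: k_eq = 4.2871+41 = 45.287 N/mm

45.3 N/mm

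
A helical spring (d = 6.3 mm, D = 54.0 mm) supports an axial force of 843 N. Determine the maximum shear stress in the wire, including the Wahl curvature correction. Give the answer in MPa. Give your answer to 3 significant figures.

543 MPa

Spring index C = D/d = 54.0/6.3 = 8.5714
K_W = (4C−1)/(4C−4) + 0.615/C = 33.286/30.286 + 0.0717 = 1.1708
τ₀ = 8FD/(πd³) = 8·843·54.0/(π·6.3³) = 364176/785.55 = 463.6 MPa
τ_max = K·τ₀ = 1.1708 × 463.6 = 542.78 MPa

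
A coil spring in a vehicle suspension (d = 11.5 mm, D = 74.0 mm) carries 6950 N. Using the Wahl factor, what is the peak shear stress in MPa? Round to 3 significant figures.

1060 MPa

Spring index C = D/d = 74.0/11.5 = 6.4348
K_W = (4C−1)/(4C−4) + 0.615/C = 24.739/21.739 + 0.0956 = 1.2336
τ₀ = 8FD/(πd³) = 8·6950·74.0/(π·11.5³) = 4.1144e+06/4778 = 861.12 MPa
τ_max = K·τ₀ = 1.2336 × 861.12 = 1062.3 MPa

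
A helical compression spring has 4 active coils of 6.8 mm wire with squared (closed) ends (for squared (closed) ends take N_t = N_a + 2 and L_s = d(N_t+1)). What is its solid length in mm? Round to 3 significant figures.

47.6 mm

squared (closed) ends: N_t = N_a + 2 = 4 + 2 = 6
L_s = d·(N_t+1) = 6.8 × 7 = 47.6 mm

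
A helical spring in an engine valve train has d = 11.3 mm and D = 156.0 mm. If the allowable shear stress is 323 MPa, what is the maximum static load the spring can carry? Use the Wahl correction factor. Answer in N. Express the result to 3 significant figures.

C = D/d = 156.0/11.3 = 13.8053
K_W = (4C−1)/(4C−4) + 0.615/C = 54.221/51.221 + 0.0445 = 1.1031
τ_max = K·8FD/(πd³) → F_max = τ_allow·πd³/(8DK)
F_max = 323·π·11.3³/(8·156.0·1.1031) = 1.4642e+06/1376.7 = 1063.5 N

1060 N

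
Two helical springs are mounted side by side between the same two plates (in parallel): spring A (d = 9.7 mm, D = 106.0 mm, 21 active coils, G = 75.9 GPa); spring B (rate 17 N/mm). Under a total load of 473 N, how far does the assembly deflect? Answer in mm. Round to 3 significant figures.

k_A = Gd⁴/(8D³N_a) = (75.9×10³)(9.7⁴)/(8·106.0³·21) = 3.3582 N/mm
Parallel: k_eq = 3.3582 + 17 = 20.358 N/mm
δ = F/k_eq = 473/20.358 = 23.234 mm

23.2 mm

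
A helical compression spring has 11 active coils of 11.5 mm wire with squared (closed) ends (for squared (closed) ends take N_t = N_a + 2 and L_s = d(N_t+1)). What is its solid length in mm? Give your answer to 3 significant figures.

squared (closed) ends: N_t = N_a + 2 = 11 + 2 = 13
L_s = d·(N_t+1) = 11.5 × 14 = 161 mm

161 mm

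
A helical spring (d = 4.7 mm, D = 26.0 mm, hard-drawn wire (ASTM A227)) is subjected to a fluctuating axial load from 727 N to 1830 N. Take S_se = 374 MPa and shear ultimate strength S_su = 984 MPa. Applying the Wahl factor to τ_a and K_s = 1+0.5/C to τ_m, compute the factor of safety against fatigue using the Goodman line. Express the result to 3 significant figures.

0.475

C = D/d = 26.0/4.7 = 5.5319; K_W = (4C−1)/(4C−4)+0.615/C = 1.2767; K_s = 1+0.5/C = 1.0904
F_a = (F_max−F_min)/2 = 551.5 N; F_m = (F_max+F_min)/2 = 1278.5 N
τ_a = K_W·8F_aD/(πd³) = 1.2767 × 351.69 = 449 MPa
τ_m = K_s·8F_mD/(πd³) = 1.0904 × 815.31 = 889 MPa
Goodman: 1/n_f = τ_a/S_se + τ_m/S_su = 449/374 + 889/984 = 1.20052 + 0.90345 = 2.104
n_f = 1/2.104 = 0.4753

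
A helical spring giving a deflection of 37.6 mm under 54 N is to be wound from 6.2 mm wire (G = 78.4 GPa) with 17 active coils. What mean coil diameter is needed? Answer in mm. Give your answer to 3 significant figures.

Required rate k = F/δ = 54/37.6 = 1.4362 N/mm
D = (Gd⁴/(8N_a·k))^(1/3) = (78.4×10³·6.2⁴/(8·17·1.4362))^(1/3)
  = (593114)^(1/3) = 84.0194 mm

84.0 mm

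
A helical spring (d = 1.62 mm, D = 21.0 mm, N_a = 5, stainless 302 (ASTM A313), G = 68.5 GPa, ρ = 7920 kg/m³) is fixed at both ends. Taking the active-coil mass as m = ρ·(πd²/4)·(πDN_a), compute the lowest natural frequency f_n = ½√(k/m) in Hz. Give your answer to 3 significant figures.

k = Gd⁴/(8D³N_a) = (68.5×10³)(1.62⁴)/(8·21.0³·5) = 1.2736 N/mm = 1273.6 N/m
Wire length L = πDN_a = π·21.0·5 = 329.87 mm
m = ρ·(πd²/4)·L = 7920 × 2.0612×10⁻⁶ m² × 0.32987 m = 0.005385 kg
f_n = ½√(k/m) = 0.5·√(1273.6/0.005385) = 0.5·√(2.3651e+05) = 243.16 Hz

243 Hz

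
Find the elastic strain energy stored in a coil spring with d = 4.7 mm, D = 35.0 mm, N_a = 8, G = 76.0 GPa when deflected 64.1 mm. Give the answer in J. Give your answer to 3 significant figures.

27.8 J

k = Gd⁴/(8D³N_a) = (76.0×10³)(4.7⁴)/(8·35.0³·8) = 13.515 N/mm
U = ½kδ² = 0.5 × 13.515 × 64.1² = 27766 N·mm = 27.766 J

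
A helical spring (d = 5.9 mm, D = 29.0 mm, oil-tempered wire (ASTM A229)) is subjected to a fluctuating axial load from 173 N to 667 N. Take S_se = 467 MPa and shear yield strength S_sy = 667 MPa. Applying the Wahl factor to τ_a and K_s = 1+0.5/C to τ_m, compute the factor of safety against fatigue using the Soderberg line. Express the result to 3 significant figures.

C = D/d = 29.0/5.9 = 4.9153; K_W = (4C−1)/(4C−4)+0.615/C = 1.3167; K_s = 1+0.5/C = 1.1017
F_a = (F_max−F_min)/2 = 247 N; F_m = (F_max+F_min)/2 = 420 N
τ_a = K_W·8F_aD/(πd³) = 1.3167 × 88.814 = 116.94 MPa
τ_m = K_s·8F_mD/(πd³) = 1.1017 × 151.02 = 166.38 MPa
Soderberg: 1/n_f = τ_a/S_se + τ_m/S_sy = 116.94/467 + 166.38/667 = 0.25040 + 0.24945 = 0.49985
n_f = 1/0.49985 = 2.001

2.00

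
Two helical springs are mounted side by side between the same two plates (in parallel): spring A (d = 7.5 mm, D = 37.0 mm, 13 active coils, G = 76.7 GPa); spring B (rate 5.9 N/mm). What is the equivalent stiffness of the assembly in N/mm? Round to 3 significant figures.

k_A = Gd⁴/(8D³N_a) = (76.7×10³)(7.5⁴)/(8·37.0³·13) = 46.068 N/mm
Parallel: k_eq = 46.068 + 5.9 = 51.968 N/mm

52.0 N/mm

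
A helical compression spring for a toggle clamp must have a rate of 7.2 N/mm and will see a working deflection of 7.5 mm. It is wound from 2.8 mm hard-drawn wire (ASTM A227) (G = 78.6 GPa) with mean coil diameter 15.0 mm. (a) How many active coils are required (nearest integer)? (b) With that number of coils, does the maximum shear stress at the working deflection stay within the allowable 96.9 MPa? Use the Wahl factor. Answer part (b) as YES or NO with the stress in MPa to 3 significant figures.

N_a = Gd⁴/(8D³k) = (78.6×10³)(2.8⁴)/(8·15.0³·7.2) = 24.85 → N_a = 25
Actual rate k = Gd⁴/(8D³·25) = 7.1573 N/mm
Working load F = kδ = 7.1573·7.5 = 53.68 N
C = 15.0/2.8 = 5.3571; K_W = (4C−1)/(4C−4)+0.615/C = 1.2869
τ_max = K_W·8FD/(πd³) = 1.2869·93.405 = 120.21 MPa
τ_max > 96.9 MPa → exceeds allowable

(a) 25 coils; (b) NO, τ_max = 120 MPa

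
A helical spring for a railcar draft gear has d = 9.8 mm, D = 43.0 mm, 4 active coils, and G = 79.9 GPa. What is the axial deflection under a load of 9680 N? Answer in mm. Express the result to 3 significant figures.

33.4 mm

k = Gd⁴/(8D³N_a) = (79.9×10³)(9.8⁴)/(8·43.0³·4) = 289.66 N/mm
δ = F/k = 9680 / 289.66 = 33.418 mm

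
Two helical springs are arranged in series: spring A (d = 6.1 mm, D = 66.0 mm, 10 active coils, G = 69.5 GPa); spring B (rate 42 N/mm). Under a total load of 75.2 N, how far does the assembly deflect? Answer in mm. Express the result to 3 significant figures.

k_A = Gd⁴/(8D³N_a) = (69.5×10³)(6.1⁴)/(8·66.0³·10) = 4.1839 N/mm
Series: 1/k_eq = 1/4.1839 + 1/42 = 0.26282; k_eq = 3.8049 N/mm
δ = F/k_eq = 75.2/3.8049 = 19.764 mm

19.8 mm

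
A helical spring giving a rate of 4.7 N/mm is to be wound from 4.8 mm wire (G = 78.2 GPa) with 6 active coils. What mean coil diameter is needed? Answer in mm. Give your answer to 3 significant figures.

D = (Gd⁴/(8N_a·k))^(1/3) = (78.2×10³·4.8⁴/(8·6·4.7))^(1/3)
  = (184006)^(1/3) = 56.8780 mm

56.9 mm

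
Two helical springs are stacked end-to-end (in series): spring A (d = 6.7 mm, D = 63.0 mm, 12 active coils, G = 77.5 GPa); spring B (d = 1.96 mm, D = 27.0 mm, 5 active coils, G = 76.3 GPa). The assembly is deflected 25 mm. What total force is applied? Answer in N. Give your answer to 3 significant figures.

29.3 N

k_A = Gd⁴/(8D³N_a) = (77.5×10³)(6.7⁴)/(8·63.0³·12) = 6.5059 N/mm
k_B = Gd⁴/(8D³N_a) = (76.3×10³)(1.96⁴)/(8·27.0³·5) = 1.4302 N/mm
Series: 1/k_eq = 1/6.5059 + 1/1.4302 = 0.85291; k_eq = 1.1725 N/mm
F = k_eq·δ = 1.1725·25 = 29.311 N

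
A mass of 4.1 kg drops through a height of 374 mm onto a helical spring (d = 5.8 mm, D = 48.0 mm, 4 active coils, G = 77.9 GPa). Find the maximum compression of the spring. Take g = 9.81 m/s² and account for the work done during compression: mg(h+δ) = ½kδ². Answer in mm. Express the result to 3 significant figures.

36.4 mm

k = Gd⁴/(8D³N_a) = (77.9×10³)(5.8⁴)/(8·48.0³·4) = 24.91 N/mm
W = mg = 4.1 × 9.81 = 40.221 N
½kδ² − Wδ − Wh = 0 → δ = (W + √(W² + 2kWh))/k
δ = (40.221 + √(1617.7 + 749428))/24.91 = (40.221 + 866.63)/24.91 = 36.405 mm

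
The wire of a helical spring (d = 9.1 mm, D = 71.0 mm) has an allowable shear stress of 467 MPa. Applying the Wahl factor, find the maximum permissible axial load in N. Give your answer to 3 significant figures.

C = D/d = 71.0/9.1 = 7.8022
K_W = (4C−1)/(4C−4) + 0.615/C = 30.209/27.209 + 0.0788 = 1.1891
τ_max = K·8FD/(πd³) → F_max = τ_allow·πd³/(8DK)
F_max = 467·π·9.1³/(8·71.0·1.1891) = 1.1056e+06/675.4 = 1636.9 N

1640 N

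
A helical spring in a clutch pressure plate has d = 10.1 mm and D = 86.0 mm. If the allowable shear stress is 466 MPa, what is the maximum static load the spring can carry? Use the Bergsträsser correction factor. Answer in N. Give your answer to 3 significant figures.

C = D/d = 86.0/10.1 = 8.5149
K_B = (4C+2)/(4C−3) = 36.059/31.059 = 1.1610
τ_max = K·8FD/(πd³) → F_max = τ_allow·πd³/(8DK)
F_max = 466·π·10.1³/(8·86.0·1.1610) = 1.5083e+06/798.76 = 1888.4 N

1890 N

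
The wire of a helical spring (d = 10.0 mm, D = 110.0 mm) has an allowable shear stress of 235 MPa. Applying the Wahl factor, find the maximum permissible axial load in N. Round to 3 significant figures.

C = D/d = 110.0/10.0 = 11.0000
K_W = (4C−1)/(4C−4) + 0.615/C = 43.000/40.000 + 0.0559 = 1.1309
τ_max = K·8FD/(πd³) → F_max = τ_allow·πd³/(8DK)
F_max = 235·π·10.0³/(8·110.0·1.1309) = 7.3827e+05/995.2 = 741.84 N

742 N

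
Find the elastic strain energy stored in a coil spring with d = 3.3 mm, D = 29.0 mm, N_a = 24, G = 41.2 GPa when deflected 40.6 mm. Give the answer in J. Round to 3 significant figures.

k = Gd⁴/(8D³N_a) = (41.2×10³)(3.3⁴)/(8·29.0³·24) = 1.0434 N/mm
U = ½kδ² = 0.5 × 1.0434 × 40.6² = 859.96 N·mm = 0.85996 J

0.860 J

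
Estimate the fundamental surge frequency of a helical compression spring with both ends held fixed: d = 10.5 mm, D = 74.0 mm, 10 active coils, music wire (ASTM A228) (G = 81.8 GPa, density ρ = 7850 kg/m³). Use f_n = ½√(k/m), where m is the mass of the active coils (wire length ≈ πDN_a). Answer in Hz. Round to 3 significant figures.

69.7 Hz

k = Gd⁴/(8D³N_a) = (81.8×10³)(10.5⁴)/(8·74.0³·10) = 30.671 N/mm = 30671 N/m
Wire length L = πDN_a = π·74.0·10 = 2324.8 mm
m = ρ·(πd²/4)·L = 7850 × 86.59×10⁻⁶ m² × 2.3248 m = 1.5802 kg
f_n = ½√(k/m) = 0.5·√(30671/1.5802) = 0.5·√(19409) = 69.658 Hz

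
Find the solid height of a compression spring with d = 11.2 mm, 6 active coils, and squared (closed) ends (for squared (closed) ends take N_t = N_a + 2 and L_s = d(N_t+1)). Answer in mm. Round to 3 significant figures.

squared (closed) ends: N_t = N_a + 2 = 6 + 2 = 8
L_s = d·(N_t+1) = 11.2 × 9 = 100.8 mm

101 mm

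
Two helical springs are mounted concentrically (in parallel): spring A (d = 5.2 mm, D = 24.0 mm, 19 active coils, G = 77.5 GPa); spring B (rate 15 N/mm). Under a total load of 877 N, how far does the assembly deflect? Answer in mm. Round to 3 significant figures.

k_A = Gd⁴/(8D³N_a) = (77.5×10³)(5.2⁴)/(8·24.0³·19) = 26.967 N/mm
Parallel: k_eq = 26.967 + 15 = 41.967 N/mm
δ = F/k_eq = 877/41.967 = 20.897 mm

20.9 mm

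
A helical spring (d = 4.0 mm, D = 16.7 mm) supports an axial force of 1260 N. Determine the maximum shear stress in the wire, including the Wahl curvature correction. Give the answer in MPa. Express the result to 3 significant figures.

1160 MPa

Spring index C = D/d = 16.7/4.0 = 4.1750
K_W = (4C−1)/(4C−4) + 0.615/C = 15.700/12.700 + 0.1473 = 1.3835
τ₀ = 8FD/(πd³) = 8·1260·16.7/(π·4.0³) = 168336/201.06 = 837.23 MPa
τ_max = K·τ₀ = 1.3835 × 837.23 = 1158.3 MPa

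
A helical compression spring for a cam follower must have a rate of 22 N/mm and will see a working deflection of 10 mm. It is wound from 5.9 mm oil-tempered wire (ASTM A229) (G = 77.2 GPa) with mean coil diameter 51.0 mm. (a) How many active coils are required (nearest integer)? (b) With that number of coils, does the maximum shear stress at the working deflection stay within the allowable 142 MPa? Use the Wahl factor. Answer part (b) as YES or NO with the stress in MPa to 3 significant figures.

(a) 4 coils; (b) NO, τ_max = 163 MPa

N_a = Gd⁴/(8D³k) = (77.2×10³)(5.9⁴)/(8·51.0³·22) = 4.007 → N_a = 4
Actual rate k = Gd⁴/(8D³·4) = 22.038 N/mm
Working load F = kδ = 22.038·10 = 220.38 N
C = 51.0/5.9 = 8.6441; K_W = (4C−1)/(4C−4)+0.615/C = 1.1693
τ_max = K_W·8FD/(πd³) = 1.1693·139.35 = 162.94 MPa
τ_max > 142 MPa → exceeds allowable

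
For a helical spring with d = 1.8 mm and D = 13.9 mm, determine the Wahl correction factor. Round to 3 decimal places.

1.191

C = D/d = 13.9/1.8 = 7.7222
K_W = (4C−1)/(4C−4) + 0.615/C = 29.889/26.889 + 0.0796 = 1.1912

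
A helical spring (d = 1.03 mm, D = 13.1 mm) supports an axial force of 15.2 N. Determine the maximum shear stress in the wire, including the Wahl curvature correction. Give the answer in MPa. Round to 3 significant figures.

Spring index C = D/d = 13.1/1.03 = 12.7184
K_W = (4C−1)/(4C−4) + 0.615/C = 49.874/46.874 + 0.0484 = 1.1124
τ₀ = 8FD/(πd³) = 8·15.2·13.1/(π·1.03³) = 1592.96/3.4329 = 464.03 MPa
τ_max = K·τ₀ = 1.1124 × 464.03 = 516.16 MPa

516 MPa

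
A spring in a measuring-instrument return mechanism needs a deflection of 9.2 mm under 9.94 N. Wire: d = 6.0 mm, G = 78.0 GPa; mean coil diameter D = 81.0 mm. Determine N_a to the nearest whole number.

22

Required rate k = F/δ = 9.94/9.2 = 1.0804 N/mm
N_a = Gd⁴/(8D³k) = (78.0×10³ × 6.0⁴)/(8 × 81.0³ × 1.0804)
    = 1.01088e+08 / 4.5935e+06 = 22.01 → 22 coils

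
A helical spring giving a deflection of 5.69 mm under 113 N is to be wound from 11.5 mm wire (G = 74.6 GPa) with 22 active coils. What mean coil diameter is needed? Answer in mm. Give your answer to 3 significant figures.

Required rate k = F/δ = 113/5.69 = 19.859 N/mm
D = (Gd⁴/(8N_a·k))^(1/3) = (74.6×10³·11.5⁴/(8·22·19.859))^(1/3)
  = (373294)^(1/3) = 72.0030 mm

72.0 mm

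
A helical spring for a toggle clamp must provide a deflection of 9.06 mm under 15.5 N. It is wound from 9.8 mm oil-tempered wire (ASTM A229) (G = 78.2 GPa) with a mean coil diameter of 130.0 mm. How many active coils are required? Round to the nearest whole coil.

Required rate k = F/δ = 15.5/9.06 = 1.7108 N/mm
N_a = Gd⁴/(8D³k) = (78.2×10³ × 9.8⁴)/(8 × 130.0³ × 1.7108)
    = 7.21292e+08 / 3.00693e+07 = 23.99 → 24 coils

24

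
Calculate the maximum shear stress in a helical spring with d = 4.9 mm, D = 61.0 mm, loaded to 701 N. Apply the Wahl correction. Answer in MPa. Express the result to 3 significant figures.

1030 MPa

Spring index C = D/d = 61.0/4.9 = 12.4490
K_W = (4C−1)/(4C−4) + 0.615/C = 48.796/45.796 + 0.0494 = 1.1149
τ₀ = 8FD/(πd³) = 8·701·61.0/(π·4.9³) = 342088/369.61 = 925.55 MPa
τ_max = K·τ₀ = 1.1149 × 925.55 = 1031.9 MPa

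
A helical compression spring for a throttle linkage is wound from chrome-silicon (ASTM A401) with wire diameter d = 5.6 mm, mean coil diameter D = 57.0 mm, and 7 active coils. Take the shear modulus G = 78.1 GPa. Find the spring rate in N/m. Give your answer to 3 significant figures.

k = Gd⁴/(8D³N_a) = (78.1×10³ × 5.6⁴) / (8 × 57.0³ × 7)
  = 7.68074e+07 / 1.03708e+07 = 7.4061 N/mm = 7406.1 N/m

7410 N/m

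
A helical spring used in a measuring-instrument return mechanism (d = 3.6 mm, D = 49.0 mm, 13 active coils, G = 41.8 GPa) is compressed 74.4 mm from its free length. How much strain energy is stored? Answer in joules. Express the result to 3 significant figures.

1.59 J

k = Gd⁴/(8D³N_a) = (41.8×10³)(3.6⁴)/(8·49.0³·13) = 0.57381 N/mm
U = ½kδ² = 0.5 × 0.57381 × 74.4² = 1588.1 N·mm = 1.5881 J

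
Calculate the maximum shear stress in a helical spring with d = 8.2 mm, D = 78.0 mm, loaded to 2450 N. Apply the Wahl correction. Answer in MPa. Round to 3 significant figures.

Spring index C = D/d = 78.0/8.2 = 9.5122
K_W = (4C−1)/(4C−4) + 0.615/C = 37.049/34.049 + 0.0647 = 1.1528
τ₀ = 8FD/(πd³) = 8·2450·78.0/(π·8.2³) = 1.5288e+06/1732.2 = 882.59 MPa
τ_max = K·τ₀ = 1.1528 × 882.59 = 1017.4 MPa

1020 MPa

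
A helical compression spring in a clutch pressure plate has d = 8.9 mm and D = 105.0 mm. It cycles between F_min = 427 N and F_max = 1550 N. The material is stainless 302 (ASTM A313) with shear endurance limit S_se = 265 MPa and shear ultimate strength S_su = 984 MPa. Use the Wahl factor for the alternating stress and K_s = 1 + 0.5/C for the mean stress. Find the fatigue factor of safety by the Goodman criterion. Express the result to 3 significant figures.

0.770

C = D/d = 105.0/8.9 = 11.7978; K_W = (4C−1)/(4C−4)+0.615/C = 1.1216; K_s = 1+0.5/C = 1.0424
F_a = (F_max−F_min)/2 = 561.5 N; F_m = (F_max+F_min)/2 = 988.5 N
τ_a = K_W·8F_aD/(πd³) = 1.1216 × 212.97 = 238.86 MPa
τ_m = K_s·8F_mD/(πd³) = 1.0424 × 374.92 = 390.81 MPa
Goodman: 1/n_f = τ_a/S_se + τ_m/S_su = 238.86/265 + 390.81/984 = 0.90136 + 0.39716 = 1.2985
n_f = 1/1.2985 = 0.7701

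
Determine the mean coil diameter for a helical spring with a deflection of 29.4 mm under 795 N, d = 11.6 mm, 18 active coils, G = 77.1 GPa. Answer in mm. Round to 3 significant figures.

71.0 mm

Required rate k = F/δ = 795/29.4 = 27.041 N/mm
D = (Gd⁴/(8N_a·k))^(1/3) = (77.1×10³·11.6⁴/(8·18·27.041))^(1/3)
  = (358512)^(1/3) = 71.0397 mm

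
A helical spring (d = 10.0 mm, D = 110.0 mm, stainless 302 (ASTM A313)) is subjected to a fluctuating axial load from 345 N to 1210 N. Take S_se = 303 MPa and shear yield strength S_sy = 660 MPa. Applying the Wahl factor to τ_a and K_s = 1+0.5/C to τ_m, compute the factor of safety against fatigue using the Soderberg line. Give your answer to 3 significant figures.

1.25

C = D/d = 110.0/10.0 = 11.0000; K_W = (4C−1)/(4C−4)+0.615/C = 1.1309; K_s = 1+0.5/C = 1.0455
F_a = (F_max−F_min)/2 = 432.5 N; F_m = (F_max+F_min)/2 = 777.5 N
τ_a = K_W·8F_aD/(πd³) = 1.1309 × 121.15 = 137.01 MPa
τ_m = K_s·8F_mD/(πd³) = 1.0455 × 217.79 = 227.69 MPa
Soderberg: 1/n_f = τ_a/S_se + τ_m/S_sy = 137.01/303 + 227.69/660 = 0.45217 + 0.34498 = 0.79715
n_f = 1/0.79715 = 1.254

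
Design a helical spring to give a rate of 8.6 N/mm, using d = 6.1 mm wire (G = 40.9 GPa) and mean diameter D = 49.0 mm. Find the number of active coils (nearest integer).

N_a = Gd⁴/(8D³k) = (40.9×10³ × 6.1⁴)/(8 × 49.0³ × 8.6)
    = 5.66295e+07 / 8.09425e+06 = 6.996 → 7 coils

7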